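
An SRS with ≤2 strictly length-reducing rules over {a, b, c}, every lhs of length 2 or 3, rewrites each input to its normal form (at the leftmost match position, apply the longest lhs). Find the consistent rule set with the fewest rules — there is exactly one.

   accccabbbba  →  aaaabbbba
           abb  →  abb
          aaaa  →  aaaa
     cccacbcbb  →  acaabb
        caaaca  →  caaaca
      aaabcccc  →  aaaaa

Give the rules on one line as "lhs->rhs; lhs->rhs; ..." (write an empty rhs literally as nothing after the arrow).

  | accccabbbba => aaccabbbba => aaaabbbba
  | abb
  | aaaa
  | cccacbcbb => acacbcbb => acaccbb => acaabb

bc->c; cc->a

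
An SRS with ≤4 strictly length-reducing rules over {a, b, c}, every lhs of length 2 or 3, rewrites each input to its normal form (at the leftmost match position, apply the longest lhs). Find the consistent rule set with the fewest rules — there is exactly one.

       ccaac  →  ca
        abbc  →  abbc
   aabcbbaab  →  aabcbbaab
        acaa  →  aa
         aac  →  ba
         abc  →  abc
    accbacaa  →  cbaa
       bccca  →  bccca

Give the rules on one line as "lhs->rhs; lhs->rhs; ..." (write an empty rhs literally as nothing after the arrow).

aac->ba; ac->; ccb->c

  | ccaac => ccba => ca
  | abbc
  | aabcbbaab
  | acaa => aa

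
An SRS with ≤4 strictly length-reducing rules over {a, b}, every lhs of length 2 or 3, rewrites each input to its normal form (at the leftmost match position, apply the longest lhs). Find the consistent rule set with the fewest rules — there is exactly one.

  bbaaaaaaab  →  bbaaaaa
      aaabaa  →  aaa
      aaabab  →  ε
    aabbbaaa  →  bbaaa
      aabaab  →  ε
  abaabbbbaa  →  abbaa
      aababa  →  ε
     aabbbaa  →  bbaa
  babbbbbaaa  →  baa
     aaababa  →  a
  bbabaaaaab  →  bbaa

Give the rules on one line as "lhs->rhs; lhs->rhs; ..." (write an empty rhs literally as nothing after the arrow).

aab->; aba->; bbb->b

  | bbaaaaaaab => bbaaaaa
  | aaabaa => aaa
  | aaabab => aab => ε
  | aabbbaaa => bbaaa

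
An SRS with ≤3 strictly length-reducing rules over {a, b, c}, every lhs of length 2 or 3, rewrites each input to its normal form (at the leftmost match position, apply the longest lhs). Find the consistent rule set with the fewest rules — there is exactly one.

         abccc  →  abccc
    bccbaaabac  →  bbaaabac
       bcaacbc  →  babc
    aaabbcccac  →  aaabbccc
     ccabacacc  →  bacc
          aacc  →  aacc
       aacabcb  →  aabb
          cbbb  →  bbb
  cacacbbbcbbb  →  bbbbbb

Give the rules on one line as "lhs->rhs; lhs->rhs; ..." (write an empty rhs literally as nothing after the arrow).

ca->; cb->b

  | abccc
  | bccbaaabac => bcbaaabac => bbaaabac
  | bcaacbc => bacbc => babc
  | aaabbcccac => aaabbccc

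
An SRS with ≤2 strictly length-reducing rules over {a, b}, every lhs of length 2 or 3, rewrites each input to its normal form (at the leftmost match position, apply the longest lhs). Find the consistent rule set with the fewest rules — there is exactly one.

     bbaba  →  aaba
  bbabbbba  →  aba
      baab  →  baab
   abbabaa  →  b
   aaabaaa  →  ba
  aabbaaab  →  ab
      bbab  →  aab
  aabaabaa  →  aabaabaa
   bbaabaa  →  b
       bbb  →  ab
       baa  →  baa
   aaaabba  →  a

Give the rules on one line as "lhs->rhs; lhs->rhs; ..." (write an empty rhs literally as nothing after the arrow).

aaa->b; bb->a

  | bbaba => aaba
  | bbabbbba => aabbbba => aaabba => bbba => aba
  | baab
  | abbabaa => aaabaa => bbaa => aaa => b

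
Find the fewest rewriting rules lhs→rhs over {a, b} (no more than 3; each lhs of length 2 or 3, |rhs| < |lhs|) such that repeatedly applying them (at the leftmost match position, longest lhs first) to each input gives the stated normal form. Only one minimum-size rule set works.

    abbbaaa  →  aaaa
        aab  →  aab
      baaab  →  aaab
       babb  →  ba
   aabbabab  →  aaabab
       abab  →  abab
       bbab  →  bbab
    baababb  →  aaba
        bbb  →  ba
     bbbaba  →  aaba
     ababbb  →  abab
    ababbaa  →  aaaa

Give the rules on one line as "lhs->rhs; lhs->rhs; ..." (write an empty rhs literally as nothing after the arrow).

  | abbbaaa => abaaa => aaaa
  | aab
  | baaab => aaab
  | babb => ba

abb->a; baa->aa; bbb->ba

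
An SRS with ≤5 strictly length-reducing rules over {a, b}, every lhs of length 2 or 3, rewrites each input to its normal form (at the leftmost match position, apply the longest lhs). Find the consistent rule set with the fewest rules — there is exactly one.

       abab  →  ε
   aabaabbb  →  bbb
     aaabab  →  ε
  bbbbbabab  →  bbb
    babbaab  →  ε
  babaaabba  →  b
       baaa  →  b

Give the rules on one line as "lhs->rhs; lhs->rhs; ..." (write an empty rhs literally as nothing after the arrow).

aa->b; ab->; ba->b; bab->

  | abab => ab => ε
  | aabaabbb => bbaabbb => bbabbb => bbb
  | aaabab => babab => ab => ε
  | bbbbbabab => bbbbab => bbb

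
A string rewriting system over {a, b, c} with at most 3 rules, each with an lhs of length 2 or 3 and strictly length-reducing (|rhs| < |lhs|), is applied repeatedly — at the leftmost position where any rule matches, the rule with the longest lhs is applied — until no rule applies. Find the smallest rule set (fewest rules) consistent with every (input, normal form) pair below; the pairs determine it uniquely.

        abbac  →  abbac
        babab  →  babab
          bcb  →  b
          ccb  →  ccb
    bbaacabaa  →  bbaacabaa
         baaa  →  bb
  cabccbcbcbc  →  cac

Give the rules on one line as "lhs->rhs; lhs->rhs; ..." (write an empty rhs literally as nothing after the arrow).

  | abbac
  | babab
  | bcb => b
  | ccb

aaa->b; bc->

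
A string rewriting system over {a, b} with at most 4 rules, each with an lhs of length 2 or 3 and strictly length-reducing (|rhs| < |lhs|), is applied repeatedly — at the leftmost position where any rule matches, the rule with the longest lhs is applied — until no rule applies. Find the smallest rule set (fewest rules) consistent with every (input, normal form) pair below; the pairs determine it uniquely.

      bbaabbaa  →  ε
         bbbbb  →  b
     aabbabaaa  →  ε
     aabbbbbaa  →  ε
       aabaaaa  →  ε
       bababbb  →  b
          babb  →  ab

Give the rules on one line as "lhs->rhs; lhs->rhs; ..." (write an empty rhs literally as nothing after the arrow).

aa->; ba->a; bb->b

  | bbaabbaa => baabbaa => aabbaa => bbaa => baa => aa => ε
  | bbbbb => bbbb => bbb => bb => b
  | aabbabaaa => bbabaaa => babaaa => abaaa => aaaa => aa => ε
  | aabbbbbaa => bbbbbaa => bbbbaa => bbbaa => bbaa => baa => aa => ε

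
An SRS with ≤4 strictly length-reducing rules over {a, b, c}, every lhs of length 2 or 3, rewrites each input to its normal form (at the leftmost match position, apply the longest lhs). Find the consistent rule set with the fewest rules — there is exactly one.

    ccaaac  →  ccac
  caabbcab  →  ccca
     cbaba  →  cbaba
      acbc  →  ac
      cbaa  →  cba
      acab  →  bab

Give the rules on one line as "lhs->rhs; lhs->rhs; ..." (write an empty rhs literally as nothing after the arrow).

  | ccaaac => ccaac => ccac
  | caabbcab => ccabcab => ccaab => ccca
  | cbaba
  | acbc => ac

aa->a; aab->ca; aca->ba; bc->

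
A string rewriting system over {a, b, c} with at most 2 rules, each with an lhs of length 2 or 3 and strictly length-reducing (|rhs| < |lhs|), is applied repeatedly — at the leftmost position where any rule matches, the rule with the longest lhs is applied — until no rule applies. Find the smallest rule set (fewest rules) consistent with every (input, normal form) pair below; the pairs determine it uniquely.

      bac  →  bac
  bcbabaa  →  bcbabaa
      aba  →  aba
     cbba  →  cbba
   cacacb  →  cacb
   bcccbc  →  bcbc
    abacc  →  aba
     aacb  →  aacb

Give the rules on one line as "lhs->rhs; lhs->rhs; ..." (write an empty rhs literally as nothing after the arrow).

  | bac
  | bcbabaa
  | aba
  | cbba

aca->a; cc->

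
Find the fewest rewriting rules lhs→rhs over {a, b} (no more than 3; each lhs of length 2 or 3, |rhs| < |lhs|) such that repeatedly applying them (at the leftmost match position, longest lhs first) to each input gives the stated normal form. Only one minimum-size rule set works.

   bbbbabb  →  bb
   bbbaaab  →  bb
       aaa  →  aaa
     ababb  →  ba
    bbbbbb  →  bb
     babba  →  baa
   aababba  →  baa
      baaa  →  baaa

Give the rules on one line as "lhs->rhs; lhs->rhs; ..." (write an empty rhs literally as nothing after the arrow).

  | bbbbabb => bababb => bbabb => bbbb => bab => bb
  | bbbaaab => baaaab => baaab => baab => bab => bb
  | aaa
  | ababb => babb => bbb => ba

ab->b; bbb->ba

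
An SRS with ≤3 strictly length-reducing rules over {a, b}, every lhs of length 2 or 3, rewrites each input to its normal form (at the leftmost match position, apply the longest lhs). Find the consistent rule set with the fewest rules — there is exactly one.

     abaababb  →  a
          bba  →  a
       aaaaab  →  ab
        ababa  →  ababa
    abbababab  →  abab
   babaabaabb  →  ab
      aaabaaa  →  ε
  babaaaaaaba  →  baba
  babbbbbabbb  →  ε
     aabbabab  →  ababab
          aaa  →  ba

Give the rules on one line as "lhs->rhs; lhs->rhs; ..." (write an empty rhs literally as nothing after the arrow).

aa->b; bb->; bbb->ab

  | abaababb => abbbabb => aababb => bbabb => abb => a
  | bba => a
  | aaaaab => baaab => bbab => ab
  | ababa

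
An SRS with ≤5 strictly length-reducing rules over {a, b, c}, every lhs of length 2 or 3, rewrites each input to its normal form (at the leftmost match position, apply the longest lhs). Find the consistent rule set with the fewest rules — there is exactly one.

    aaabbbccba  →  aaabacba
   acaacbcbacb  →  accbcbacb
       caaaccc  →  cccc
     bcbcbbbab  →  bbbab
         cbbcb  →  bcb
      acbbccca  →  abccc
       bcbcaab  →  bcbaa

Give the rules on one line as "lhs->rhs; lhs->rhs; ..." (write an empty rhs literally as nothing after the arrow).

bbc->a; ca->c; cab->aa; cbb->b

  | aaabbbccba => aaabacba
  | acaacbcbacb => acacbcbacb => accbcbacb
  | caaaccc => caaccc => caccc => cccc
  | bcbcbbbab => bcbbbab => bbbab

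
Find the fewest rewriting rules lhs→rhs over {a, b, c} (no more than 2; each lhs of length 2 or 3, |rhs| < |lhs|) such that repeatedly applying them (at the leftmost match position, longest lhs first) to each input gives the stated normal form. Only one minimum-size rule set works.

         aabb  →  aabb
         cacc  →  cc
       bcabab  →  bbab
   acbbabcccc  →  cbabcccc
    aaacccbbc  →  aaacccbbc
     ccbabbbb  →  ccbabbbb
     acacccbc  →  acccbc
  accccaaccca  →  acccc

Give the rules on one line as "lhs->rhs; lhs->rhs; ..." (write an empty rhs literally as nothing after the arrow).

acb->c; ca->

  | aabb
  | cacc => cc
  | bcabab => bbab
  | acbbabcccc => cbabcccc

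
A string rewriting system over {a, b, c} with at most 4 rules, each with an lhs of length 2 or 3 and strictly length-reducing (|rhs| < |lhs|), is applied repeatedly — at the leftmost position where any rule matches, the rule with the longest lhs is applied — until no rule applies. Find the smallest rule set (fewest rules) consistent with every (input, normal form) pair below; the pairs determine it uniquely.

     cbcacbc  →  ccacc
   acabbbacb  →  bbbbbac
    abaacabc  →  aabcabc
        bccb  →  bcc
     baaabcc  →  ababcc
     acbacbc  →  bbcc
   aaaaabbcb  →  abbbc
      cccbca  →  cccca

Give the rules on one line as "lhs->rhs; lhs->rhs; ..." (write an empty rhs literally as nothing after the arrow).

  | cbcacbc => ccacbc => ccacc
  | acabbbacb => bbbbbacb => bbbbbac
  | abaacabc => aabcabc
  | bccb => bcc

aaa->b; aca->bb; baa->ab; cb->c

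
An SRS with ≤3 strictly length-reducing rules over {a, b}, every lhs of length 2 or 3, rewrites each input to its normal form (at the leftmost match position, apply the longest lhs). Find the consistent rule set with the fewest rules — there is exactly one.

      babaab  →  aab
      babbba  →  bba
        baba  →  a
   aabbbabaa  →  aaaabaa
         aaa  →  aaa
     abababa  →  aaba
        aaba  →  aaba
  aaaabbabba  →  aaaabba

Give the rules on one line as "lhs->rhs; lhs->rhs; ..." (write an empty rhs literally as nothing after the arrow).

  | babaab => aab
  | babbba => bba
  | baba => a
  | aabbbabaa => aaaabaa

bab->; bbb->a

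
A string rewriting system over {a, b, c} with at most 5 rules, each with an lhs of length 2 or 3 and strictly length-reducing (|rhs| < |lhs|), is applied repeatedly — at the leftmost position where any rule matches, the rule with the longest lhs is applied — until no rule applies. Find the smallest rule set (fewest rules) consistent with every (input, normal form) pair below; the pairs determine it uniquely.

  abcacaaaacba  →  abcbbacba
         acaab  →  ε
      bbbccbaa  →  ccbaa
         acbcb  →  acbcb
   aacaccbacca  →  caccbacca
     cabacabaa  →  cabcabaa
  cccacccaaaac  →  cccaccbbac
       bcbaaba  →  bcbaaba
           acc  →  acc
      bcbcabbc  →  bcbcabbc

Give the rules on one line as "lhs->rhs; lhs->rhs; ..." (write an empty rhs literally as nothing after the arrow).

aac->ac; aca->ca; bbb->; caa->bb

  | abcacaaaacba => abccaaaacba => abcbbaacba => abcbbacba
  | acaab => caab => bbb => ε
  | bbbccbaa => ccbaa
  | acbcb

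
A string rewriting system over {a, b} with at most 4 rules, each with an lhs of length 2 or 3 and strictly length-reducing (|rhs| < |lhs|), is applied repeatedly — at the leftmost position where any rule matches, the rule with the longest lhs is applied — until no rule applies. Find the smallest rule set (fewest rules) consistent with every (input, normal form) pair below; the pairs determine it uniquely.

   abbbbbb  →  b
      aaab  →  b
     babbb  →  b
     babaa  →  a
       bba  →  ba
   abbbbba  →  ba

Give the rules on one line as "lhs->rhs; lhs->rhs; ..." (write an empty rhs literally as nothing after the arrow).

ab->b; baa->a; bb->b

  | abbbbbb => bbbbbb => bbbbb => bbbb => bbb => bb => b
  | aaab => aab => ab => b
  | babbb => bbbb => bbb => bb => b
  | babaa => bbaa => baa => a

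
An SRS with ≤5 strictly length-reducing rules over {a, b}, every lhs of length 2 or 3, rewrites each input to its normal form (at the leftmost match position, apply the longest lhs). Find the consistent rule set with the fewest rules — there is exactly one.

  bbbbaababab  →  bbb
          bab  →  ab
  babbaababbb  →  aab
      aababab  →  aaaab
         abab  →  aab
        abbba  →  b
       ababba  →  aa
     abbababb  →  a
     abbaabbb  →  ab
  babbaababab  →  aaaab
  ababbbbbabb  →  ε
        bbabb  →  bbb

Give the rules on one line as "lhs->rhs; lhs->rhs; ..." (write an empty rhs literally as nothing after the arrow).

abb->; ba->b; bab->ab; bba->b

  | bbbbaababab => bbbababab => bbbabab => bbbab => bbb
  | bab => ab
  | babbaababbb => abbaababbb => aababbb => aaabbb => aab
  | aababab => aaabab => aaaab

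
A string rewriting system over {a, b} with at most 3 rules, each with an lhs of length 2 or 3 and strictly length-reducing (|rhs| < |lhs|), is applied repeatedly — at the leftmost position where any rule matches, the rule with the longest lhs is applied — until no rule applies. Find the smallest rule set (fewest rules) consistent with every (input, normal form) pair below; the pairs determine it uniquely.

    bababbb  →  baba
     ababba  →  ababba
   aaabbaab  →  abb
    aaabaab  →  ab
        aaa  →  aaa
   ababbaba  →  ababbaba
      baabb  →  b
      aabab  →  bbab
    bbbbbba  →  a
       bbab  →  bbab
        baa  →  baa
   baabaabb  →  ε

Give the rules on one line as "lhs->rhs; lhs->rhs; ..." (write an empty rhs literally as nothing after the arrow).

  | bababbb => baba
  | ababba
  | aaabbaab => abbbaab => aaab => abb
  | aaabaab => abbaab => abbbb => ab

aab->bb; bbb->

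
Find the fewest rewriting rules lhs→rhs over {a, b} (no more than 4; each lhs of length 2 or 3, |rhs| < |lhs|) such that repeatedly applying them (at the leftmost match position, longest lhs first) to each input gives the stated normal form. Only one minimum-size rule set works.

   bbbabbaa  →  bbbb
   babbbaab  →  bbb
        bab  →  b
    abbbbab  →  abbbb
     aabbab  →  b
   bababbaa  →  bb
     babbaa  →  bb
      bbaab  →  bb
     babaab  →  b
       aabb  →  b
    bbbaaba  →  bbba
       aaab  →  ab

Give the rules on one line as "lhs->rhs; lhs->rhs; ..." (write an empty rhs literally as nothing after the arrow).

  | bbbabbaa => bbbbaa => bbbb
  | babbbaab => bbbaab => bbb
  | bab => b
  | abbbbab => abbbb

aa->; aab->; bab->b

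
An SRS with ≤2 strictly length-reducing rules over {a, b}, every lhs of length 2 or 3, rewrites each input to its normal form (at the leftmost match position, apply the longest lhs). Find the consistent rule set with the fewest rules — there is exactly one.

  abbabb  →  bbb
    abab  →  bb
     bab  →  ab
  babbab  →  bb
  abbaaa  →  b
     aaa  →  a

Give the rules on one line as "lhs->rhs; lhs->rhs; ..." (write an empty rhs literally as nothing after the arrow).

aa->b; ba->a

  | abbabb => ababb => aabb => bbb
  | abab => aab => bb
  | bab => ab
  | babbab => abbab => abab => aab => bb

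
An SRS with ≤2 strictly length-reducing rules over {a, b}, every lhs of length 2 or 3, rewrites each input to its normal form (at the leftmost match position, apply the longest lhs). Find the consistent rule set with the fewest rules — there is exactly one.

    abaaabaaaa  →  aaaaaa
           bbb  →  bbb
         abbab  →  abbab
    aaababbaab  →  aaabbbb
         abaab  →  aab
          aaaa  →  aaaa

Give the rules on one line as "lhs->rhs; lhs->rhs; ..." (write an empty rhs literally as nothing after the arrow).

aba->a; baa->bb

  | abaaabaaaa => aaabaaaa => aaaaaa
  | bbb
  | abbab
  | aaababbaab => aaabbaab => aaabbbb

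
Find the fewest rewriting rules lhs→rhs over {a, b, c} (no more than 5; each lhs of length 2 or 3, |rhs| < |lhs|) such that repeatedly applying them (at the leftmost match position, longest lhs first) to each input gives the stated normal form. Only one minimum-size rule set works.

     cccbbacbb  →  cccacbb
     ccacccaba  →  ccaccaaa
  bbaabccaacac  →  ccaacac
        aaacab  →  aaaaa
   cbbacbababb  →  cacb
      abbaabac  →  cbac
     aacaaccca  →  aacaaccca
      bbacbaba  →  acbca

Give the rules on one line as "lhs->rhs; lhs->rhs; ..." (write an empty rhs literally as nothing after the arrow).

aab->; ab->c; bba->a; cab->aa

  | cccbbacbb => cccacbb
  | ccacccaba => ccaccaaa
  | bbaabccaacac => aabccaacac => ccaacac
  | aaacab => aaaaa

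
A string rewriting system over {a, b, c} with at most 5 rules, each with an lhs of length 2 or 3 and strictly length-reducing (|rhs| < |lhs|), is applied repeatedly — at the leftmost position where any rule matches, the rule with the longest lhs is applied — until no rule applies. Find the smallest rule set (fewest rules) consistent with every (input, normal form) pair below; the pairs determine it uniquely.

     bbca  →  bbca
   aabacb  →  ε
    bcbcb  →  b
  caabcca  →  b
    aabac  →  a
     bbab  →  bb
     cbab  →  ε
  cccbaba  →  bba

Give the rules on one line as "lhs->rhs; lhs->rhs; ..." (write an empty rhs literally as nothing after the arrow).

ab->; ac->; cb->; cca->b

  | bbca
  | aabacb => aacb => ab => ε
  | bcbcb => bcb => b
  | caabcca => cacca => cca => b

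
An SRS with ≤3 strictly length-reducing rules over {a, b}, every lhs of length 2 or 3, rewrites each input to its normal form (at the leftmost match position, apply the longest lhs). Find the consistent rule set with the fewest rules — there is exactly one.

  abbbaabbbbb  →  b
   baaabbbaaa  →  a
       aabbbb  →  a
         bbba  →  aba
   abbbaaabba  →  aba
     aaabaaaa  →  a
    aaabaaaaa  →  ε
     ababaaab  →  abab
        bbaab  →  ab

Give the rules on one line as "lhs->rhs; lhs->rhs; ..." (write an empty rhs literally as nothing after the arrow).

  | abbbaabbbbb => aabaabbbbb => bbaabbbbb => abbbbb => aabbb => bbbb => abb => aa => b
  | baaabbbaaa => bbabbbaaa => bbbaaa => abaaa => abba => a
  | aabbbb => bbbbb => abbb => aab => bb => a
  | bbba => aba

aa->b; bb->a; bba->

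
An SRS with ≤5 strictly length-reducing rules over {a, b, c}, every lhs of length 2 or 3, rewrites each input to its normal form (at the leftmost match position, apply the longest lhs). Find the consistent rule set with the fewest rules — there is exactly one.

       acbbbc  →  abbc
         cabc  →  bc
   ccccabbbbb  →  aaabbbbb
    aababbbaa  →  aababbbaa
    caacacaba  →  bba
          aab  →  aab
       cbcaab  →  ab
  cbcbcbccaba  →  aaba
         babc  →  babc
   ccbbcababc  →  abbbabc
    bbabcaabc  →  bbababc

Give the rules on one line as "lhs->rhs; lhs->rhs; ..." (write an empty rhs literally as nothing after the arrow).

aca->b; ca->; cb->; cc->a

  | acbbbc => abbc
  | cabc => bc
  | ccccabbbbb => accabbbbb => aaabbbbb
  | aababbbaa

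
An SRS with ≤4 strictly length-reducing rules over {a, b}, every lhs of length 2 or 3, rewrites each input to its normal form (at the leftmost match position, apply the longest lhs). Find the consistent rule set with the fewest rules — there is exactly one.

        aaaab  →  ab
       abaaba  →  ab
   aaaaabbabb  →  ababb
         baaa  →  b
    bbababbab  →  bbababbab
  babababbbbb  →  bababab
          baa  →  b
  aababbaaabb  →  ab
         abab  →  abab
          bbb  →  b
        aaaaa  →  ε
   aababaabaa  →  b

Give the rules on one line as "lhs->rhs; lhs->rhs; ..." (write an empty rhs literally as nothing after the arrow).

aa->; aaa->; aab->a; bbb->b

  | aaaab => ab
  | abaaba => abaa => ab
  | aaaaabbabb => aabbabb => ababb
  | baaa => b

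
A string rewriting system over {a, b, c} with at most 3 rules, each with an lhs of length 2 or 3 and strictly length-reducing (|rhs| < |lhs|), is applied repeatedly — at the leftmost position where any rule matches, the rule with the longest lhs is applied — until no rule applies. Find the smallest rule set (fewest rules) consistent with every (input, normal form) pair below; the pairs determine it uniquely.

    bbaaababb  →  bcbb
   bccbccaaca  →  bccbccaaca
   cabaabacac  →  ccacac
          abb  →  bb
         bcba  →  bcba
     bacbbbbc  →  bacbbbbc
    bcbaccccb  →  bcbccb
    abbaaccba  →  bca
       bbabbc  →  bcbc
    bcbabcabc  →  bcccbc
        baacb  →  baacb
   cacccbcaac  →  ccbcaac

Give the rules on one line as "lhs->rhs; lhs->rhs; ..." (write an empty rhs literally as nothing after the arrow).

  | bbaaababb => bbaababb => bbababb => bcabb => bcbb
  | bccbccaaca
  | cabaabacac => cbaabacac => cbabacac => ccacac
  | abb => bb

ab->b; acc->; bab->c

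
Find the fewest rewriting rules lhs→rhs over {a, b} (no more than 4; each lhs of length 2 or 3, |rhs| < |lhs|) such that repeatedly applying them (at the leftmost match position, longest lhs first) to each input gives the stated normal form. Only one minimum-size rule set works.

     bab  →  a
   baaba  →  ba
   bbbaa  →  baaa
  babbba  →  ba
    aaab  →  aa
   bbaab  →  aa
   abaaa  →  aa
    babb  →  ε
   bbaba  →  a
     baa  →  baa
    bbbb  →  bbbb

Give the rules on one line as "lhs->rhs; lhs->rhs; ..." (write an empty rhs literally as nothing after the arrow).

ab->; aba->; bab->a; bba->aa

  | bab => a
  | baaba => ba
  | bbbaa => baaa
  | babbba => abba => ba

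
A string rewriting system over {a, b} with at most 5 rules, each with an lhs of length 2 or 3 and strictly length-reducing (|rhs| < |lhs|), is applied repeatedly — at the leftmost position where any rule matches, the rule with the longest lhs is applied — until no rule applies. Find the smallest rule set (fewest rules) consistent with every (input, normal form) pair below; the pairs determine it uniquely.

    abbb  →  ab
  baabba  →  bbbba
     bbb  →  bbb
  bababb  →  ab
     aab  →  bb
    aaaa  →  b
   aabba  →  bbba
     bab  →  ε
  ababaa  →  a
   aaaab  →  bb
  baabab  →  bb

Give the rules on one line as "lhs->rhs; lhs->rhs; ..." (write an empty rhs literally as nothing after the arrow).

  | abbb => abb => ab
  | baabba => bbbba
  | bbb
  | bababb => abb => ab

aa->b; aaa->a; abb->ab; bab->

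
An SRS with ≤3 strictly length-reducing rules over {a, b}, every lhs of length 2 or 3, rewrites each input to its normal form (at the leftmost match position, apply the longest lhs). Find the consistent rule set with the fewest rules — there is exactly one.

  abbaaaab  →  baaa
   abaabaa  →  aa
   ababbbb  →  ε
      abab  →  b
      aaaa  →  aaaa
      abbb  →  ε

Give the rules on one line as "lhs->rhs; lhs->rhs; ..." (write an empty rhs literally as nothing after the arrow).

ab->; aba->ba; bb->

  | abbaaaab => baaaab => baaa
  | abaabaa => baabaa => babaa => bbaa => aa
  | ababbbb => babbbb => bbbb => bb => ε
  | abab => bab => b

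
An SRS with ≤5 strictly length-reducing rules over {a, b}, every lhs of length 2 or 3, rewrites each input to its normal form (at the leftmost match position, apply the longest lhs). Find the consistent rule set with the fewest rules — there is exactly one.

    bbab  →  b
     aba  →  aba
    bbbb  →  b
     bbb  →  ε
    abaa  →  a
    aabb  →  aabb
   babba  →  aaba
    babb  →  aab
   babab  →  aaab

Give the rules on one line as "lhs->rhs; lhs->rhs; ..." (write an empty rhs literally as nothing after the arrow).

  | bbab => b
  | aba
  | bbbb => b
  | bbb => ε

baa->; bab->aa; bba->; bbb->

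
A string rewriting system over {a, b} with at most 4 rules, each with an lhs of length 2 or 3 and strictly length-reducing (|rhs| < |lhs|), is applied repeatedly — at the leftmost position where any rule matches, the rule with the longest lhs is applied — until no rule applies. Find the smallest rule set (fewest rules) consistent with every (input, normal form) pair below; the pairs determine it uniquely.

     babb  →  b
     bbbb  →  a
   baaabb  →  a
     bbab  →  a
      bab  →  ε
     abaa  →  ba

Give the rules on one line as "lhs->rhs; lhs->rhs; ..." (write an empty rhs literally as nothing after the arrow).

  | babb => b
  | bbbb => abb => ab => a
  | baaabb => bbabb => aabb => bbb => ab => a
  | bbab => aab => bb => a

aa->b; ab->a; bab->; bb->a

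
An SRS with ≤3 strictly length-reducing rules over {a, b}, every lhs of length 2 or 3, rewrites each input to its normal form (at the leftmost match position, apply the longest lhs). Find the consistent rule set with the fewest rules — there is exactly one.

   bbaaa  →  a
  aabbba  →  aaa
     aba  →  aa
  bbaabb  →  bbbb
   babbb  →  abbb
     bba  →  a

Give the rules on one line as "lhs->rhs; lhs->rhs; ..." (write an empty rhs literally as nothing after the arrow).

ba->a; baa->b

  | bbaaa => bba => ba => a
  | aabbba => aabba => aaba => aaa
  | aba => aa
  | bbaabb => bbbb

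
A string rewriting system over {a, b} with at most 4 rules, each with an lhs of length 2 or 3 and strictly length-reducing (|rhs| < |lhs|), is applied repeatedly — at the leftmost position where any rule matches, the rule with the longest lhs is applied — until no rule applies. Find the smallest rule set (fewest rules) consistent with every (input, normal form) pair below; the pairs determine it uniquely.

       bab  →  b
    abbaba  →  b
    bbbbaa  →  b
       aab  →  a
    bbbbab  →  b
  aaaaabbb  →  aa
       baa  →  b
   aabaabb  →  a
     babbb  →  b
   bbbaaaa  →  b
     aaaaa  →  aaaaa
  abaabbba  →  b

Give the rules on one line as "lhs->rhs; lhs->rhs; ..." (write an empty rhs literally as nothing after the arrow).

  | bab => bb => b
  | abbaba => baba => bba => ba => b
  | bbbbaa => bbbaa => bbaa => baa => ba => b
  | aab => a

ab->; ba->b; bb->b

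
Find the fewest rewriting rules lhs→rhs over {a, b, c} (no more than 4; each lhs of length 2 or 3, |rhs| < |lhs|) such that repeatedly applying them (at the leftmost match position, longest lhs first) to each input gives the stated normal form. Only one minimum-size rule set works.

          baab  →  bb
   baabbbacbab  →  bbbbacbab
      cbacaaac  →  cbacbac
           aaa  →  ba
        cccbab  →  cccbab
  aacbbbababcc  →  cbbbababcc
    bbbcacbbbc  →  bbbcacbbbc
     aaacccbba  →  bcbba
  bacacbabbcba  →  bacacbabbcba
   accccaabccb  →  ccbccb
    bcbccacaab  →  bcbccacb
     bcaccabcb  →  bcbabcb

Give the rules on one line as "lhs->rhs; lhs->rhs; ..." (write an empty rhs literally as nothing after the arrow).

  | baab => bb
  | baabbbacbab => bbbbacbab
  | cbacaaac => cbacbac
  | aaa => ba

aa->; aaa->ba; acc->aa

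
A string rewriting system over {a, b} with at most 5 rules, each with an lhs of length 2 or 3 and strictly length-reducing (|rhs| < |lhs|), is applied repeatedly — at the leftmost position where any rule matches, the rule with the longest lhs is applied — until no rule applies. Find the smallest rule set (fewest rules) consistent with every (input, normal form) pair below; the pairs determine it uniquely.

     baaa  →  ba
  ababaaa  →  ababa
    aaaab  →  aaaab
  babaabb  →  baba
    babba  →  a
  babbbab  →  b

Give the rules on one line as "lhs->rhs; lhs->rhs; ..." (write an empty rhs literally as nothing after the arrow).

baa->b; bb->a; bba->ab; bbb->ba

  | baaa => ba
  | ababaaa => ababa
  | aaaab
  | babaabb => babbb => baba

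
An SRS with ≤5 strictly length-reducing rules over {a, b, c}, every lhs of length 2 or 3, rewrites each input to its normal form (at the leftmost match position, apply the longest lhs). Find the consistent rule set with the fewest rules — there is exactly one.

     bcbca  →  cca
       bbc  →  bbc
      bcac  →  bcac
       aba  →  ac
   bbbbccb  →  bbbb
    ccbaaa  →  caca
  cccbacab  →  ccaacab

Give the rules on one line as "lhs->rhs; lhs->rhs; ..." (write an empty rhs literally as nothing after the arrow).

  | bcbca => baca => cca
  | bbc
  | bcac
  | aba => ac

aaa->ac; ba->c; bcc->; cb->a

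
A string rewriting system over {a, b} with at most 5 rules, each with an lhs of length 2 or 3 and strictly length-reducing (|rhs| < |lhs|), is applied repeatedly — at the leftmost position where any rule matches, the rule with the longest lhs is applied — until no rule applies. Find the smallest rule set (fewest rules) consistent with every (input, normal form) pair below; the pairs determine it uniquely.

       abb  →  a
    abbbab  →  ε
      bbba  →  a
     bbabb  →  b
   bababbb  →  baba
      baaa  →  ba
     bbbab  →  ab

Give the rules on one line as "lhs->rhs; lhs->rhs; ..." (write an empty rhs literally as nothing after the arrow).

  | abb => aa => a
  | abbbab => aab => ε
  | bbba => a
  | bbabb => aabb => b

aa->a; aab->; bb->a; bbb->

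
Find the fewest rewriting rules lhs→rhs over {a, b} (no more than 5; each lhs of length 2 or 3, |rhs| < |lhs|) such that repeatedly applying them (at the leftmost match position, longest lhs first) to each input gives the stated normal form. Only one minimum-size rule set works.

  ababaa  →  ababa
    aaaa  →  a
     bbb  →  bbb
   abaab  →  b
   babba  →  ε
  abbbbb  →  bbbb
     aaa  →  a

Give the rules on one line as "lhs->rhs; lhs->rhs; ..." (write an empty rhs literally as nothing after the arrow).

  | ababaa => ababa
  | aaaa => aaa => aa => a
  | bbb
  | abaab => abb => b

aa->a; aab->b; abb->b; bba->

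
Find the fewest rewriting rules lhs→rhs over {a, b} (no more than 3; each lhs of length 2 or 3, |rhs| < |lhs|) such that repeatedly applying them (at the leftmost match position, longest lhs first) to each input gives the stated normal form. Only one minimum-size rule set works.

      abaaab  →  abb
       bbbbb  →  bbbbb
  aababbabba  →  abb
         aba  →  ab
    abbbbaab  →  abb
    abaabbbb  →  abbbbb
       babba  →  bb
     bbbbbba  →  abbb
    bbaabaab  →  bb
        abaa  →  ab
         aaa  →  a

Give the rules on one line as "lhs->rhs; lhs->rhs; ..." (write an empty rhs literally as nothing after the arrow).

aa->; ba->b; bba->ab

  | abaaab => abaab => abab => abb
  | bbbbb
  | aababbabba => babbabba => bbbabba => babbba => bbbba => bbab => abb
  | aba => ab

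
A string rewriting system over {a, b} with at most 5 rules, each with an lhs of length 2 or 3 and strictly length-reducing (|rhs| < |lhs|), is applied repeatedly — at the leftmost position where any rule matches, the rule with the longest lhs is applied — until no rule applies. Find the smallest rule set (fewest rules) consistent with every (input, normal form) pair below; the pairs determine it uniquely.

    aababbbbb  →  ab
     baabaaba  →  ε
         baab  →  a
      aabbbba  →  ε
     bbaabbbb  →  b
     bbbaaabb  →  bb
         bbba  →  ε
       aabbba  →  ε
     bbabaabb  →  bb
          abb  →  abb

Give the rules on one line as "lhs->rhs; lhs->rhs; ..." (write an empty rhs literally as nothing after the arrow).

aa->; aba->aa; baa->bb; bbb->a

  | aababbbbb => babbbbb => baabb => bbbb => ab
  | baabaaba => bbbaaba => aaaba => aba => aa => ε
  | baab => bbb => a
  | aabbbba => bbbba => aba => aa => ε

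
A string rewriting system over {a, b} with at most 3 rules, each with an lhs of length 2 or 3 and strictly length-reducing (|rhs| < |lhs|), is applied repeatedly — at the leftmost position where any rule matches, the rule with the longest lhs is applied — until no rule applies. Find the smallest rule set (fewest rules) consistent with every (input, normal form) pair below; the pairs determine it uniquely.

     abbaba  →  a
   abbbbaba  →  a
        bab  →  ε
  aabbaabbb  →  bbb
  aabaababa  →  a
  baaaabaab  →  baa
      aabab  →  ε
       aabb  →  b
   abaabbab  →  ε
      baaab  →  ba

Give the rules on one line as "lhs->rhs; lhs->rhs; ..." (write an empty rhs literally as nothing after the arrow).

  | abbaba => baba => aba => a
  | abbbbaba => bbbaba => bbaba => baba => aba => a
  | bab => ab => ε
  | aabbaabbb => baabbb => bbb

aab->; ab->; bab->ab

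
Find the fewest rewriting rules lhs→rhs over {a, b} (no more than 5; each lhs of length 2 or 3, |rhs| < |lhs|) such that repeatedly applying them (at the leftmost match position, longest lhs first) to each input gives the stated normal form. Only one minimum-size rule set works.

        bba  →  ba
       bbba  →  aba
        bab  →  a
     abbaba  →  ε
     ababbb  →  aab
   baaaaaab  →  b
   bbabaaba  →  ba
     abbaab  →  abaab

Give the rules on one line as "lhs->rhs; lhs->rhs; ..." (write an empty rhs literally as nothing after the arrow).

aaa->; bab->a; bb->b; bbb->ab

  | bba => ba
  | bbba => aba
  | bab => a
  | abbaba => ababa => aaa => ε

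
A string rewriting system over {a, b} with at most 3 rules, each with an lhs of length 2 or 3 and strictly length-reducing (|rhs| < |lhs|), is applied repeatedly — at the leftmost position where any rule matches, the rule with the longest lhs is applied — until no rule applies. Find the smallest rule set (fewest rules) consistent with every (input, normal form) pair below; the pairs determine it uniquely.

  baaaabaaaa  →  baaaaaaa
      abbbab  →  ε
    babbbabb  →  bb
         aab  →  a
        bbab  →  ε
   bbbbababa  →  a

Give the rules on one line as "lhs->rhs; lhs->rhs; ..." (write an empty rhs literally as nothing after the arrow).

ab->; bba->a

  | baaaabaaaa => baaaaaaa
  | abbbab => bbab => ab => ε
  | babbbabb => bbbabb => babb => bb
  | aab => a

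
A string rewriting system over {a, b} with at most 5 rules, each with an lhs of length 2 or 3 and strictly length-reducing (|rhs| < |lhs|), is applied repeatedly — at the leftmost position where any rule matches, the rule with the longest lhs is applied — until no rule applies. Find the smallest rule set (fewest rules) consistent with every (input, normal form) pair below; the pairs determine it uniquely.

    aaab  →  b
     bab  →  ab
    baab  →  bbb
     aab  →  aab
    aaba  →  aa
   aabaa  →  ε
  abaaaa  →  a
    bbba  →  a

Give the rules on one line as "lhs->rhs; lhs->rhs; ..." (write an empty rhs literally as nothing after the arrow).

  | aaab => b
  | bab => ab
  | baab => bbb
  | aab

aaa->; aba->a; ba->a; baa->bb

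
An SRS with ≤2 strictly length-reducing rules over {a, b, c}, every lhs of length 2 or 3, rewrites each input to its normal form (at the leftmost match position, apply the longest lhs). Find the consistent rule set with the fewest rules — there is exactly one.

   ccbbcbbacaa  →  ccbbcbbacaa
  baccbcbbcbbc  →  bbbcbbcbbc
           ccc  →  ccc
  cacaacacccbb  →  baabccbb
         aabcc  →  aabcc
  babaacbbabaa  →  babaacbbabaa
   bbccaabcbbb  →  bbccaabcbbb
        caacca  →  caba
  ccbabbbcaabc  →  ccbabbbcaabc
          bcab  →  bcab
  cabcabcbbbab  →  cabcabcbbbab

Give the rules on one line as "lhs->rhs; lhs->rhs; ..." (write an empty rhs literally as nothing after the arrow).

acc->b; cac->b

  | ccbbcbbacaa
  | baccbcbbcbbc => bbbcbbcbbc
  | ccc
  | cacaacacccbb => baacacccbb => baabccbb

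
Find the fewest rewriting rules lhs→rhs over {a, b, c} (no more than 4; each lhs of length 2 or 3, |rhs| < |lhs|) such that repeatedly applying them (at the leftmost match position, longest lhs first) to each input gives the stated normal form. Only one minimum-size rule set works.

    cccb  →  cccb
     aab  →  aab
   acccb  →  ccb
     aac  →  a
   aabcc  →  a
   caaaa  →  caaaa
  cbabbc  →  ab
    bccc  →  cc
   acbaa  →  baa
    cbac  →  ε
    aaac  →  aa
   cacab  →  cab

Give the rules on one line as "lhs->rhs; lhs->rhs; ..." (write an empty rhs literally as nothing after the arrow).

  | cccb
  | aab
  | acccb => ccb
  | aac => a

ac->; bc->; cba->a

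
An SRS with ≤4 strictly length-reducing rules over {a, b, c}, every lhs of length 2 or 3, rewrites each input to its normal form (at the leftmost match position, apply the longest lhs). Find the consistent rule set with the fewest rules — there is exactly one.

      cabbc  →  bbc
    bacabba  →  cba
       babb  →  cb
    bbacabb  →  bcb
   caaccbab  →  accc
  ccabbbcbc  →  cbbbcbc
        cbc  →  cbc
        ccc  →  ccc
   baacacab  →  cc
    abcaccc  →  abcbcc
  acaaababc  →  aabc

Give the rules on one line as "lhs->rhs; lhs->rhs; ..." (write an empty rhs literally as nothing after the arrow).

aac->ab; bab->c; ca->; cac->cb

  | cabbc => bbc
  | bacabba => babba => cba
  | babb => cb
  | bbacabb => bbabb => bcb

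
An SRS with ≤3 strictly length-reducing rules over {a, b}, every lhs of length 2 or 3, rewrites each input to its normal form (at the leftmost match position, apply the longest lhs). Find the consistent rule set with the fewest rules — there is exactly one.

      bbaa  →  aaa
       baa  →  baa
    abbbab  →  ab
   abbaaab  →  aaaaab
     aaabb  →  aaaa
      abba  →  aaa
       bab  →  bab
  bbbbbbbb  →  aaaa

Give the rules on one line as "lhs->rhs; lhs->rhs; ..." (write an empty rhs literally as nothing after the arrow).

aba->; bb->a

  | bbaa => aaa
  | baa
  | abbbab => aabab => ab
  | abbaaab => aaaaab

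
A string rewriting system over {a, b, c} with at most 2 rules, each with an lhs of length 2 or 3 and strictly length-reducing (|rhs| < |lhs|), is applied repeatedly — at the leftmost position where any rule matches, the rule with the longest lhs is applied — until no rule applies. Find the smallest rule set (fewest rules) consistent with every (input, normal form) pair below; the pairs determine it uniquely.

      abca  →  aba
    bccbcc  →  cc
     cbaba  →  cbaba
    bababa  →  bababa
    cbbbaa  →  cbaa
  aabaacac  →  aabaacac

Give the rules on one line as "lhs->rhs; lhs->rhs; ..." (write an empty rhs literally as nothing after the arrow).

  | abca => aba
  | bccbcc => bcbcc => bbcc => cc
  | cbaba
  | bababa

bb->; bc->b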